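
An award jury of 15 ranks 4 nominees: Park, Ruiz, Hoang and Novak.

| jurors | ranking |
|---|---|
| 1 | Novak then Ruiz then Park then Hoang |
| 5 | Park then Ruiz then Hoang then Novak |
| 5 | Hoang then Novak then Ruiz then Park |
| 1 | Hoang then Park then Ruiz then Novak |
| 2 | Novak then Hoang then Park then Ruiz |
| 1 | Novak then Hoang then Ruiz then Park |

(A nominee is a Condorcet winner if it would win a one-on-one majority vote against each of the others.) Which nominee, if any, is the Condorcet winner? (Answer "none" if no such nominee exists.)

Check each pair by majority over 15 ballots:
Park vs Ruiz: 8 to 7, Park.
Park vs Hoang: Park preferred on 1+5 = 6 ballots; Hoang wins 9–6.
Park vs Novak: Park is ranked higher on 5+1 = 6 ballots, Novak on 9. Novak wins 9–6.
Ruiz vs Hoang: 6 to 9, Hoang.
Ruiz vs Novak: 5+1 = 6 for Ruiz, 9 for Novak — Novak by 9–6.
Hoang vs Novak: Hoang preferred on 5+5+1 = 11 ballots; Hoang wins 11–4.
Only Hoang has no losses; Hoang is the Condorcet winner.

Hoang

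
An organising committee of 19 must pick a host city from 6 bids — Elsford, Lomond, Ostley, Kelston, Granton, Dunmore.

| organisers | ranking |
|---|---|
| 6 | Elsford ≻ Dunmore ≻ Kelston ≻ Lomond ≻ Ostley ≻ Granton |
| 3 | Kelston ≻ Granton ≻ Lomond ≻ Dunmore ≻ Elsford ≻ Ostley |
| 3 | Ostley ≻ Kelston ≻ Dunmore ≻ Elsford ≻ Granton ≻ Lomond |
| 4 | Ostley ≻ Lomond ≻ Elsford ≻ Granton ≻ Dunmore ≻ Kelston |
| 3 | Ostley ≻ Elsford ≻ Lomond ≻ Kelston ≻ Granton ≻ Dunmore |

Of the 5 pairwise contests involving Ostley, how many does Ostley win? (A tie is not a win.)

Ostley against each rival (19 organisers):
Ostley vs Elsford: 3+4+3 = 10 for Ostley, 9 for Elsford — Ostley by 10–9.
Ostley vs Lomond: Ostley, 10–9.
Ostley vs Kelston: Ostley wins 10–9.
Ostley–Granton: Ostley 16–3.
Ostley vs Dunmore: Ostley wins 10–9.
Ostley beats Elsford, Lomond, Kelston, Granton, Dunmore — 5 pairwise wins.

5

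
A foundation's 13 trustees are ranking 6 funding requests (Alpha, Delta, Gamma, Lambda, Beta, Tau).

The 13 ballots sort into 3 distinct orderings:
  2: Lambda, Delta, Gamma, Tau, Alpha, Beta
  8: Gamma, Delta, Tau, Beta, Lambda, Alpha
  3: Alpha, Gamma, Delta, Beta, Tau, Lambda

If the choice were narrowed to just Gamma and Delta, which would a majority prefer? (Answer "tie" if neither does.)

Gamma

Ballots ranking Gamma above Delta: 8 + 3 = 11.
Ballots ranking Delta above Gamma: 13 − 11 = 2.
Gamma wins the head-to-head 11–2.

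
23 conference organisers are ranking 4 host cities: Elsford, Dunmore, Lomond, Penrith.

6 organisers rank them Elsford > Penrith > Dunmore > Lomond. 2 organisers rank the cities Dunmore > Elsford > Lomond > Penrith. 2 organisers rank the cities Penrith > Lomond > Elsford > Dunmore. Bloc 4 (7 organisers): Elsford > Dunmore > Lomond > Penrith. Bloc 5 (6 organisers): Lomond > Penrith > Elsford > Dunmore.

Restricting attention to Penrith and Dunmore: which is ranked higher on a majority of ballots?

Ballots ranking Penrith above Dunmore: 6 + 2 + 6 = 14.
Ballots ranking Dunmore above Penrith: 23 − 14 = 9.
Penrith wins the head-to-head 14–9.

Penrith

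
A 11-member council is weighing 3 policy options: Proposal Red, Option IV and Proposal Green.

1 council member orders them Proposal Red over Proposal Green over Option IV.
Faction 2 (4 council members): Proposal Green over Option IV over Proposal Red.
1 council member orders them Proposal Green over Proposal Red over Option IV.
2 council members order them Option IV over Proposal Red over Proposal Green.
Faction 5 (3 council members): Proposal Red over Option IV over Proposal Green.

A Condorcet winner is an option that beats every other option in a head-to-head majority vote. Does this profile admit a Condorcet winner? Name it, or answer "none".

Pairwise majorities:
Proposal Red–Option IV: Option IV 6–5.
Proposal Red vs Proposal Green: Proposal Red, 6–5.
Option IV–Proposal Green: Proposal Green 6–5.
Each option drops at least one matchup (Proposal Red loses to Option IV; Option IV loses to Proposal Green; Proposal Green loses to Proposal Red); the cycle Proposal Red beats Proposal Green beats Option IV beats Proposal Red rules out a Condorcet winner.

none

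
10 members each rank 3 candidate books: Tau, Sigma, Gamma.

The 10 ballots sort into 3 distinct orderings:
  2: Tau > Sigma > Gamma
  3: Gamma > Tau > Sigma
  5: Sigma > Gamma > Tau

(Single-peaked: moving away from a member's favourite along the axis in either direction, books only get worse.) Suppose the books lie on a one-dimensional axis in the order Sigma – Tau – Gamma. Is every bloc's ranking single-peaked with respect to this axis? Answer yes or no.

Axis positions: Sigma=1, Tau=2, Gamma=3.
Bloc 1 (peak Tau at position 2): ranking walks positions 2-1-3, expanding outward from the peak — single-peaked.
Bloc 2 (peak Gamma at position 3): ranking walks positions 3-2-1, expanding outward from the peak — single-peaked.
Bloc 3: ranking walks positions 1-3-2; Gamma is ranked above Tau even though Tau lies between Gamma and the peak Sigma on the axis — preferences dip and rise again. Not single-peaked.
Bloc 3 violates single-peakedness, so the profile is not single-peaked on this axis.

no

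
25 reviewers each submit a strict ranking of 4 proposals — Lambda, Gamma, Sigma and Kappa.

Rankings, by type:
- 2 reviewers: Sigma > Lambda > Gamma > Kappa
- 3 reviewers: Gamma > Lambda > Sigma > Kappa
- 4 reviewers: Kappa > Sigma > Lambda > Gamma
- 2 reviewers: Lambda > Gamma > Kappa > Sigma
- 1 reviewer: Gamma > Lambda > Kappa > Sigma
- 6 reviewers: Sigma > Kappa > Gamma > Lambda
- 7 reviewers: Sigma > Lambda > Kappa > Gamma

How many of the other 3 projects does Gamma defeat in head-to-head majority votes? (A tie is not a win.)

0

Gamma against each rival (25 reviewers):
Gamma vs Lambda: 10 to 15, Lambda.
Gamma–Sigma: Sigma 19–6.
Gamma vs Kappa: Kappa, 17–8.
Gamma beats no one; loses to Lambda, Sigma, Kappa — 0 pairwise wins.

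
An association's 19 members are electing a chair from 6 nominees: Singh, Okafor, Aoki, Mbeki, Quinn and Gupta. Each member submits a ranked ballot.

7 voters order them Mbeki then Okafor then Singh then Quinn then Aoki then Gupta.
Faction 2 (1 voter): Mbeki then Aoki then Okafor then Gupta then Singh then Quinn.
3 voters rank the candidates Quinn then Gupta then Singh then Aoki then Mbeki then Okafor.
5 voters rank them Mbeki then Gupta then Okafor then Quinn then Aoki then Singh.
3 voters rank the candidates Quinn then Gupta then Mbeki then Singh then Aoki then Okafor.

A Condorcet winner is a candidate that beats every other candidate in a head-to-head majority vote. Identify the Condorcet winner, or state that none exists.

Mbeki

Check each pair by majority over 19 ballots:
Singh vs Okafor: Singh is ranked higher on 3+3 = 6 ballots, Okafor on 13. Okafor wins 13–6.
Singh vs Aoki: Singh is ranked higher on 7+3+3 = 13 ballots, Aoki on 6. Singh wins 13–6.
Singh vs Mbeki: 3 for Singh, 16 for Mbeki — Mbeki by 16–3.
Singh vs Quinn: 8 to 11, Quinn.
Singh vs Gupta: Singh preferred on 7 ballots; Gupta wins 12–7.
Okafor vs Aoki: Okafor preferred on 7+5 = 12 ballots; Okafor wins 12–7.
Okafor vs Mbeki: 0 for Okafor, 19 for Mbeki — Mbeki by 19–0.
Okafor vs Quinn: Okafor is ranked higher on 7+1+5 = 13 ballots, Quinn on 6. Okafor wins 13–6.
Okafor vs Gupta: Okafor preferred on 7+1 = 8 ballots; Gupta wins 11–8.
Aoki vs Mbeki: 3 for Aoki, 16 for Mbeki — Mbeki by 16–3.
Aoki vs Quinn: Aoki preferred on 1 ballot; Quinn wins 18–1.
Aoki vs Gupta: Aoki preferred on 7+1 = 8 ballots; Gupta wins 11–8.
Mbeki vs Quinn: Mbeki is ranked higher on 7+1+5 = 13 ballots, Quinn on 6. Mbeki wins 13–6.
Mbeki vs Gupta: Mbeki is ranked higher on 7+1+5 = 13 ballots, Gupta on 6. Mbeki wins 13–6.
Quinn vs Gupta: 7+3+3 = 13 for Quinn, 6 for Gupta — Quinn by 13–6.
Mbeki wins every pairwise contest, so Mbeki is the Condorcet winner.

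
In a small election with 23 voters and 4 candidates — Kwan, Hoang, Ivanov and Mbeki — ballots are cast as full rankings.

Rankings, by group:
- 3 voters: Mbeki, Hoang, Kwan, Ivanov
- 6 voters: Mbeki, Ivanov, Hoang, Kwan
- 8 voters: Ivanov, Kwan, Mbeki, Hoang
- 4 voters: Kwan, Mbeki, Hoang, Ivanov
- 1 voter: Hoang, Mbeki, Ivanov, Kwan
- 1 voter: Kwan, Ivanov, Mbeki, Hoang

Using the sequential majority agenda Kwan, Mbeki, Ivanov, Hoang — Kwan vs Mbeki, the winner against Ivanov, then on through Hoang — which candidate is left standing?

Round 1: Kwan vs Mbeki — 13–10, Kwan advances.
Round 2: Kwan vs Ivanov — 8–15, Ivanov advances.
Round 3: Ivanov vs Hoang — 15–8, Ivanov advances.
The agenda winner is Ivanov.

Ivanov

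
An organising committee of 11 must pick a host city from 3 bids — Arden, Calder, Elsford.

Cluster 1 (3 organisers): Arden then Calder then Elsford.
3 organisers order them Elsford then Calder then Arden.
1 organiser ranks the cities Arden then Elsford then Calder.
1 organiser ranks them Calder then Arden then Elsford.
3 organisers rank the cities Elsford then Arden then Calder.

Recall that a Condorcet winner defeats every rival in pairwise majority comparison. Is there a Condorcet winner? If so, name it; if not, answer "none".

Elsford

Pairwise majorities:
Arden vs Calder: Arden wins 7–4.
Arden vs Elsford: Elsford, 6–5.
Calder vs Elsford: Elsford wins 7–4.
Elsford defeats every rival head-to-head and is the Condorcet winner.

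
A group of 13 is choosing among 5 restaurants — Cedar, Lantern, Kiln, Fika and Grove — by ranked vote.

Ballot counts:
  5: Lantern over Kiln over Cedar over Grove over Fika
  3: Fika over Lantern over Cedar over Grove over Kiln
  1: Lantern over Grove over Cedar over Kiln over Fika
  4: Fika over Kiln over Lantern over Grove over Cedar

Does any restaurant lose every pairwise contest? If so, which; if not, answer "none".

Grove

Head-to-head results (13 friends):
Cedar vs Lantern: Cedar is ranked higher on 0 ballots, Lantern on 13. Lantern wins 13–0.
Cedar vs Kiln: Cedar is ranked higher on 3+1 = 4 ballots, Kiln on 9. Kiln wins 9–4.
Cedar vs Fika: Cedar is ranked higher on 5+1 = 6 ballots, Fika on 7. Fika wins 7–6.
Cedar–Grove: Cedar 8–5.
Lantern–Kiln: Lantern 9–4.
Lantern–Fika: Fika 7–6.
Lantern vs Grove: Lantern, 13–0.
Kiln vs Fika: 6 to 7, Fika.
Kiln vs Grove: Kiln wins 9–4.
Fika vs Grove: Fika is ranked higher on 3+4 = 7 ballots, Grove on 6. Fika wins 7–6.
Grove is beaten in every head-to-head and is the Condorcet loser.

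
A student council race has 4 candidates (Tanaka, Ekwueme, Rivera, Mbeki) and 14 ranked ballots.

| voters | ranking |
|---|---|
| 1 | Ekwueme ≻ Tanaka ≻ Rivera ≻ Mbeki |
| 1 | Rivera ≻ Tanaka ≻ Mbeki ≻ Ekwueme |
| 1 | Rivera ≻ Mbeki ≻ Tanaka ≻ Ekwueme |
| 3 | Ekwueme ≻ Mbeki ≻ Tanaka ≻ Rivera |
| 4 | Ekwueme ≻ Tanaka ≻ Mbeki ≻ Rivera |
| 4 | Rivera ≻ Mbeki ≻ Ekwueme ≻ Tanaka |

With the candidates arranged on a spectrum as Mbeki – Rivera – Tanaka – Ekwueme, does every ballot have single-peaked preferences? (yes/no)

no

Axis positions: Mbeki=1, Rivera=2, Tanaka=3, Ekwueme=4.
Faction 1 (peak Ekwueme at position 4): ranking walks positions 4-3-2-1, expanding outward from the peak — single-peaked.
Faction 2 (peak Rivera at position 2): ranking walks positions 2-3-1-4, expanding outward from the peak — single-peaked.
Faction 3 (peak Rivera at position 2): ranking walks positions 2-1-3-4, expanding outward from the peak — single-peaked.
Faction 4: ranking walks positions 4-1-3-2; Mbeki is ranked above Tanaka even though Tanaka lies between Mbeki and the peak Ekwueme on the axis — preferences dip and rise again. Not single-peaked.
Faction 5: ranking walks positions 4-3-1-2; Mbeki is ranked above Rivera even though Rivera lies between Mbeki and the peak Ekwueme on the axis — preferences dip and rise again. Not single-peaked.
Faction 6: ranking walks positions 2-1-4-3; Ekwueme is ranked above Tanaka even though Tanaka lies between Ekwueme and the peak Rivera on the axis — preferences dip and rise again. Not single-peaked.
Faction 4 violates single-peakedness, so the profile is not single-peaked on this axis.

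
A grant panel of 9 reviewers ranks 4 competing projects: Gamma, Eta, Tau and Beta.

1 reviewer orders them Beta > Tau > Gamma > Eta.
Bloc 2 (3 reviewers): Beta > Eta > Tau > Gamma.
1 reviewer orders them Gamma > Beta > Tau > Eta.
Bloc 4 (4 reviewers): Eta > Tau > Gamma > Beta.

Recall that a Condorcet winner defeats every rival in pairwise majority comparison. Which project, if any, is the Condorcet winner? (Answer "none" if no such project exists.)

none

Pairwise majorities:
Gamma vs Eta: Eta wins 7–2.
Gamma vs Tau: Tau wins 8–1.
Gamma vs Beta: Gamma wins 5–4.
Eta vs Tau: Eta, 7–2.
Eta vs Beta: Beta, 5–4.
Tau vs Beta: Beta wins 5–4.
No project is unbeaten: Gamma loses to Eta; Eta loses to Beta; Tau loses to Eta; Beta loses to Gamma. In particular Gamma → Beta → Eta → Gamma is a majority cycle — no Condorcet winner exists.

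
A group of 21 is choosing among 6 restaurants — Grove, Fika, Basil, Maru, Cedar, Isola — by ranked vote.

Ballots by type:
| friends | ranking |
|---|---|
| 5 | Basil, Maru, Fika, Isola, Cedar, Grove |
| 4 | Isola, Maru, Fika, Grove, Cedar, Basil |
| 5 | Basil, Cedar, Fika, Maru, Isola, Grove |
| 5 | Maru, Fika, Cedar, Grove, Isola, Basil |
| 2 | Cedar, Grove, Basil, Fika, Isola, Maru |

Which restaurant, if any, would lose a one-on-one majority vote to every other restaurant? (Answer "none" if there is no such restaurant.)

Pairwise majorities:
Grove vs Fika: Fika, 19–2.
Grove vs Basil: Grove wins 11–10.
Grove vs Maru: Grove is ranked higher on 2 ballots, Maru on 19. Maru wins 19–2.
Grove vs Cedar: Cedar, 17–4.
Grove vs Isola: Isola wins 14–7.
Fika vs Basil: Basil wins 12–9.
Fika vs Maru: Fika is ranked higher on 5+2 = 7 ballots, Maru on 14. Maru wins 14–7.
Fika vs Cedar: Fika wins 14–7.
Fika–Isola: Fika 17–4.
Basil vs Maru: Basil preferred on 5+5+2 = 12 ballots; Basil wins 12–9.
Basil vs Cedar: Basil is ranked higher on 5+5 = 10 ballots, Cedar on 11. Cedar wins 11–10.
Basil vs Isola: Basil wins 12–9.
Maru vs Cedar: 5+4+5 = 14 for Maru, 7 for Cedar — Maru by 14–7.
Maru vs Isola: Maru wins 15–6.
Cedar–Isola: Cedar 12–9.
Every restaurant wins at least one matchup (Grove beats Basil; Fika beats Grove; Basil beats Fika; Maru beats Grove; Cedar beats Grove; Isola beats Grove), so there is no Condorcet loser.

none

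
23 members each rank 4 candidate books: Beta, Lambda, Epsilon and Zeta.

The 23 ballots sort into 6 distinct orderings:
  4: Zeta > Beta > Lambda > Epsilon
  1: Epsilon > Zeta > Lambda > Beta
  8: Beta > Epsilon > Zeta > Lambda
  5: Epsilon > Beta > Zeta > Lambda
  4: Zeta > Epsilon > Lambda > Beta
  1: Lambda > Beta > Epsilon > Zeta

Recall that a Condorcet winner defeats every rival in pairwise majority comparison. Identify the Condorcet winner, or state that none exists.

Beta

Head-to-head results (23 members):
Beta vs Lambda: Beta wins 17–6.
Beta–Epsilon: Beta 13–10.
Beta vs Zeta: Beta, 14–9.
Lambda vs Epsilon: Epsilon, 18–5.
Lambda–Zeta: Zeta 22–1.
Epsilon–Zeta: Epsilon 15–8.
Beta beats each of Lambda, Epsilon, Zeta — Beta is the Condorcet winner.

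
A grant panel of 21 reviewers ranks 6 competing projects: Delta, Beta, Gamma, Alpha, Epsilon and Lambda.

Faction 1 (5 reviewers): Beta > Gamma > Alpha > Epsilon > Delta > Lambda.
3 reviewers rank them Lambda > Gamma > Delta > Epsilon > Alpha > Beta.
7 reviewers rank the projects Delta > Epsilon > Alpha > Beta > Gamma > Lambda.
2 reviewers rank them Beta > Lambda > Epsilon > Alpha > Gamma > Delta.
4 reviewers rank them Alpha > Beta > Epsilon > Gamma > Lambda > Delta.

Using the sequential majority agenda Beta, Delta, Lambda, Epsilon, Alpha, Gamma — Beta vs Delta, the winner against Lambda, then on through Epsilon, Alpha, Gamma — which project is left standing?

Alpha

Round 1: Beta vs Delta — 11–10, Beta advances.
Round 2: Beta vs Lambda — 18–3, Beta advances.
Round 3: Beta vs Epsilon — 11–10, Beta advances.
Round 4: Beta vs Alpha — 7–14, Alpha advances.
Round 5: Alpha vs Gamma — 13–8, Alpha advances.
The agenda winner is Alpha.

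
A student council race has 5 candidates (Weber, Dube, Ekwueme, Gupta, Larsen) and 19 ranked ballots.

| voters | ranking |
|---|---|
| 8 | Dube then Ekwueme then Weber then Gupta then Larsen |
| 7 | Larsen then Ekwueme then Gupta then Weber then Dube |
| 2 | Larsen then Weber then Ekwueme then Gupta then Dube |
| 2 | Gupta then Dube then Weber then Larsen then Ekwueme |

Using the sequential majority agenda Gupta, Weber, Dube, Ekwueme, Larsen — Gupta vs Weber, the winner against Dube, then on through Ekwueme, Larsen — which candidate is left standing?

Dube

Round 1: Gupta vs Weber — 9–10, Weber advances.
Round 2: Weber vs Dube — 9–10, Dube advances.
Round 3: Dube vs Ekwueme — 10–9, Dube advances.
Round 4: Dube vs Larsen — 10–9, Dube advances.
The agenda winner is Dube.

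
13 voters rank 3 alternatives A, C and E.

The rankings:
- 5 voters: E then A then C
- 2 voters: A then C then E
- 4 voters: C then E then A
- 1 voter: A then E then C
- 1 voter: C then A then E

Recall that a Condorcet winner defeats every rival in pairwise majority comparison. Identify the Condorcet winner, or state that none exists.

none

Check each pair by majority over 13 ballots:
A vs C: A preferred on 5+2+1 = 8 ballots; A wins 8–5.
A vs E: 2+1+1 = 4 for A, 9 for E — E by 9–4.
C vs E: C is ranked higher on 2+4+1 = 7 ballots, E on 6. C wins 7–6.
Each alternative drops at least one matchup (A loses to E; C loses to A; E loses to C); the cycle A → C → E → A rules out a Condorcet winner.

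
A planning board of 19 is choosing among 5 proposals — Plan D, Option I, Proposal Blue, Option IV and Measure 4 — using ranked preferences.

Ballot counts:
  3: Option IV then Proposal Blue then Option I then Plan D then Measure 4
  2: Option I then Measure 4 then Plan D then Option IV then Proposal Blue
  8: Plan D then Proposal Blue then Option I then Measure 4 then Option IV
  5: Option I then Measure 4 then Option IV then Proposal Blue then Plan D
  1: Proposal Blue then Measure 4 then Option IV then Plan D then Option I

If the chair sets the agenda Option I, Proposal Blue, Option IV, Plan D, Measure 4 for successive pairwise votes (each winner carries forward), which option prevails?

Plan D

Round 1: Option I vs Proposal Blue — 7–12, Proposal Blue advances.
Round 2: Proposal Blue vs Option IV — 9–10, Option IV advances.
Round 3: Option IV vs Plan D — 9–10, Plan D advances.
Round 4: Plan D vs Measure 4 — 11–8, Plan D advances.
The agenda winner is Plan D.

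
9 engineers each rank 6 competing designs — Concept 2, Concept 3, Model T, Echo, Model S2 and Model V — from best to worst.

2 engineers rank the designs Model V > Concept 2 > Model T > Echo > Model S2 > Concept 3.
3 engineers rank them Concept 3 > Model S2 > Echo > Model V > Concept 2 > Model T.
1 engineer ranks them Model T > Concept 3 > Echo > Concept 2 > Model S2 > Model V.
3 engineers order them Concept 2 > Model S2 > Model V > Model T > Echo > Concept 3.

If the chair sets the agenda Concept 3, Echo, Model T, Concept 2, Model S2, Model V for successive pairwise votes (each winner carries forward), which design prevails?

Round 1: Concept 3 vs Echo — 4–5, Echo advances.
Round 2: Echo vs Model T — 3–6, Model T advances.
Round 3: Model T vs Concept 2 — 1–8, Concept 2 advances.
Round 4: Concept 2 vs Model S2 — 6–3, Concept 2 advances.
Round 5: Concept 2 vs Model V — 4–5, Model V advances.
The agenda winner is Model V.

Model V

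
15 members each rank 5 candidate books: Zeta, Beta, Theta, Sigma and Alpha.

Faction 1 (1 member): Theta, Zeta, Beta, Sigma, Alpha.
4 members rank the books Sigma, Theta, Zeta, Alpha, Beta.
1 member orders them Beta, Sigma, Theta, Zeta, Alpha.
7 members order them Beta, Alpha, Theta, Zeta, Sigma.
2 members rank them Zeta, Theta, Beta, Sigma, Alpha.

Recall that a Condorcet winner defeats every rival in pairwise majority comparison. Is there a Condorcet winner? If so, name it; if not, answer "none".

Beta

Head-to-head results (15 members):
Zeta vs Beta: Beta wins 8–7.
Zeta vs Theta: Theta, 13–2.
Zeta–Sigma: Zeta 10–5.
Zeta vs Alpha: Zeta wins 8–7.
Beta–Theta: Beta 8–7.
Beta–Sigma: Beta 11–4.
Beta–Alpha: Beta 11–4.
Theta vs Sigma: Theta wins 10–5.
Theta vs Alpha: Theta, 8–7.
Sigma vs Alpha: Sigma wins 8–7.
Beta defeats every rival head-to-head and is the Condorcet winner.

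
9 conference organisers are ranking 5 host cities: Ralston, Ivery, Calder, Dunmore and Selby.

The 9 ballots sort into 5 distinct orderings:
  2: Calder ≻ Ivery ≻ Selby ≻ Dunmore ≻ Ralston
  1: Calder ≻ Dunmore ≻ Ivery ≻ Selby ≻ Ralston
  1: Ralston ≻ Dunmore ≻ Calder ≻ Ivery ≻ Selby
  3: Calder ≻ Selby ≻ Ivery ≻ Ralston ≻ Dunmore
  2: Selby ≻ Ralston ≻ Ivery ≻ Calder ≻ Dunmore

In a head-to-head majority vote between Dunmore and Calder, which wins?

Ballots ranking Dunmore above Calder: 1.
Ballots ranking Calder above Dunmore: 9 − 1 = 8.
Calder wins the head-to-head 8–1.

Calder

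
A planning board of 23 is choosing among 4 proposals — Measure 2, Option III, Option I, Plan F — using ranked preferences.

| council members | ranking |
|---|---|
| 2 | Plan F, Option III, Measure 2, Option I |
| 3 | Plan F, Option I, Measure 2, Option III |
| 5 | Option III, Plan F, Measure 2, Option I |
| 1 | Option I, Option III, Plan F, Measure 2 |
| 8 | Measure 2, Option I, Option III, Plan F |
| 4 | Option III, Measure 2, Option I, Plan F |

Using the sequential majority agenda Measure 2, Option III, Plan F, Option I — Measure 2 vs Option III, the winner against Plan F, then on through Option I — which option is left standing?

Option I

Round 1: Measure 2 vs Option III — 11–12, Option III advances.
Round 2: Option III vs Plan F — 18–5, Option III advances.
Round 3: Option III vs Option I — 11–12, Option I advances.
Option I survives the agenda.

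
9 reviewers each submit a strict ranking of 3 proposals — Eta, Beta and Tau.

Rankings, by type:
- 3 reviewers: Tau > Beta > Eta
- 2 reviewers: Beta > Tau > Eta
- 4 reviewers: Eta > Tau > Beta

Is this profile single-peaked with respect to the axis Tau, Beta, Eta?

Axis positions: Tau=1, Beta=2, Eta=3.
Type 1 (peak Tau at position 1): ranking walks positions 1-2-3, expanding outward from the peak — single-peaked.
Type 2 (peak Beta at position 2): ranking walks positions 2-1-3, expanding outward from the peak — single-peaked.
Type 3: ranking walks positions 3-1-2; Tau is ranked above Beta even though Beta lies between Tau and the peak Eta on the axis — preferences dip and rise again. Not single-peaked.
Type 3 violates single-peakedness, so the profile is not single-peaked on this axis.

no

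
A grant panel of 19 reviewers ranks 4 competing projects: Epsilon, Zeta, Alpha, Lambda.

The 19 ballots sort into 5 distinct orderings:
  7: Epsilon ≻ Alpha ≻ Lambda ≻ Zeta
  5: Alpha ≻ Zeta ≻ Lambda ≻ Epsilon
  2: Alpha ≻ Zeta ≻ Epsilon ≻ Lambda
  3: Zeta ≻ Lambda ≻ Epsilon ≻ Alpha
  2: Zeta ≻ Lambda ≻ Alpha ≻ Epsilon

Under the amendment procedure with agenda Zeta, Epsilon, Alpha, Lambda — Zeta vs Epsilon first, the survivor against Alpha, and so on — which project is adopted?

Round 1: Zeta vs Epsilon — 12–7, Zeta advances.
Round 2: Zeta vs Alpha — 5–14, Alpha advances.
Round 3: Alpha vs Lambda — 14–5, Alpha advances.
The agenda winner is Alpha.

Alpha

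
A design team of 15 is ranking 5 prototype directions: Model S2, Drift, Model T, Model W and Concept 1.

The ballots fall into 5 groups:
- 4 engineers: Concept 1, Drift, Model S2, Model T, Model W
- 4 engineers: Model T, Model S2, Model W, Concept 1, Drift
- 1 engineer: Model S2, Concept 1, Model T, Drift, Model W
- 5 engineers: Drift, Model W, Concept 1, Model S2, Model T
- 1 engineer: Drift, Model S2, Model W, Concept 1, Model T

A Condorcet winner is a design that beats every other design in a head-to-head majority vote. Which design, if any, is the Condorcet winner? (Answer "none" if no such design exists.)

Head-to-head results (15 engineers):
Model S2 vs Drift: Drift, 10–5.
Model S2 vs Model T: Model S2, 11–4.
Model S2–Model W: Model S2 10–5.
Model S2 vs Concept 1: Concept 1 wins 9–6.
Drift–Model T: Drift 10–5.
Drift vs Model W: Drift, 11–4.
Drift vs Concept 1: Concept 1, 9–6.
Model T vs Model W: Model T wins 9–6.
Model T vs Concept 1: Concept 1, 11–4.
Model W–Concept 1: Model W 10–5.
Each design drops at least one matchup (Model S2 loses to Drift; Drift loses to Concept 1; Model T loses to Model S2; Model W loses to Model S2; Concept 1 loses to Model W); the cycle Model S2 > Model W > Concept 1 > Model S2 rules out a Condorcet winner.

none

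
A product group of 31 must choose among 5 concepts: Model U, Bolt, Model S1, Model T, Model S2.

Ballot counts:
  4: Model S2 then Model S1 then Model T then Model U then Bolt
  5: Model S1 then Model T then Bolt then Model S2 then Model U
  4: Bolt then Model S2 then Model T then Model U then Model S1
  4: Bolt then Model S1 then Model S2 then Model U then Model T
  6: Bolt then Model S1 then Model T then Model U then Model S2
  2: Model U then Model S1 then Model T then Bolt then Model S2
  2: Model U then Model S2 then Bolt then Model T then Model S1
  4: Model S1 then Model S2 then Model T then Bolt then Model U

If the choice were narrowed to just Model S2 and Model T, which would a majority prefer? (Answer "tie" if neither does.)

Ballots ranking Model S2 above Model T: 4 + 4 + 4 + 2 + 4 = 18.
Ballots ranking Model T above Model S2: 31 − 18 = 13.
Model S2 wins the head-to-head 18–13.

Model S2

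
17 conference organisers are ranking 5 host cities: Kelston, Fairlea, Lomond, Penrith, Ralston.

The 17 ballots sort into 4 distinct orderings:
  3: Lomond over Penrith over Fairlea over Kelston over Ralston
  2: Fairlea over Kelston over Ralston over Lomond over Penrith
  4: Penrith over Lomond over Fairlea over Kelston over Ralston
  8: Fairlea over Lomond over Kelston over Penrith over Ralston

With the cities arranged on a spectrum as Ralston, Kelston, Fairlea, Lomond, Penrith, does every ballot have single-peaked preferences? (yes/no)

yes

Axis positions: Ralston=1, Kelston=2, Fairlea=3, Lomond=4, Penrith=5.
Bloc 1 (peak Lomond at position 4): ranking walks positions 4-5-3-2-1, expanding outward from the peak — single-peaked.
Bloc 2 (peak Fairlea at position 3): ranking walks positions 3-2-1-4-5, expanding outward from the peak — single-peaked.
Bloc 3 (peak Penrith at position 5): ranking walks positions 5-4-3-2-1, expanding outward from the peak — single-peaked.
Bloc 4 (peak Fairlea at position 3): ranking walks positions 3-4-2-5-1, expanding outward from the peak — single-peaked.
Every ranking is single-peaked on this axis.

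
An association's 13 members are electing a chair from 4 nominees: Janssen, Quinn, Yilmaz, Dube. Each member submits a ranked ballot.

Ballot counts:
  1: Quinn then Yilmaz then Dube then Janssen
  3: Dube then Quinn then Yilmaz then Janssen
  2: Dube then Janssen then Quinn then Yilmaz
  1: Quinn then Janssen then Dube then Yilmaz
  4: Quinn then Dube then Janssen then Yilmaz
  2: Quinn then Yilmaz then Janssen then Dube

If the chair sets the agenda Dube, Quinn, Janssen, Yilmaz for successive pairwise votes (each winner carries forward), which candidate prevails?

Quinn

Round 1: Dube vs Quinn — 5–8, Quinn advances.
Round 2: Quinn vs Janssen — 11–2, Quinn advances.
Round 3: Quinn vs Yilmaz — 13–0, Quinn advances.
The agenda winner is Quinn.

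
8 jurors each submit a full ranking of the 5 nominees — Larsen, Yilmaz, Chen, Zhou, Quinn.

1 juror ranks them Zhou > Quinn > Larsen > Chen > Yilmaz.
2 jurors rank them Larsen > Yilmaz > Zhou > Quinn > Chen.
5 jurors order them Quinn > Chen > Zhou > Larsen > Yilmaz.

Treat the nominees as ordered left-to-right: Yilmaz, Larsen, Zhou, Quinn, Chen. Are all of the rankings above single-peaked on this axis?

Axis positions: Yilmaz=1, Larsen=2, Zhou=3, Quinn=4, Chen=5.
Bloc 1 (peak Zhou at position 3): ranking walks positions 3-4-2-5-1, expanding outward from the peak — single-peaked.
Bloc 2 (peak Larsen at position 2): ranking walks positions 2-1-3-4-5, expanding outward from the peak — single-peaked.
Bloc 3 (peak Quinn at position 4): ranking walks positions 4-5-3-2-1, expanding outward from the peak — single-peaked.
Every ranking is single-peaked on this axis.

yes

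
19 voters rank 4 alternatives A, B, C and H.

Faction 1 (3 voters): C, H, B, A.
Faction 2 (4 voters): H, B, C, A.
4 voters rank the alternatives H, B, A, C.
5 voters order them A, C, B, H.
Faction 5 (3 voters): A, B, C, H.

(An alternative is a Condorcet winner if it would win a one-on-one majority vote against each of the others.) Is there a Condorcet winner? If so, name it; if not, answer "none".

none

Head-to-head results (19 voters):
A vs B: B, 11–8.
A–C: A 12–7.
A vs H: A is ranked higher on 5+3 = 8 ballots, H on 11. H wins 11–8.
B vs C: 11 to 8, B.
B vs H: B is ranked higher on 5+3 = 8 ballots, H on 11. H wins 11–8.
C vs H: C wins 11–8.
Each alternative drops at least one matchup (A loses to B; B loses to H; C loses to A; H loses to C); the cycle A → C → H → A rules out a Condorcet winner.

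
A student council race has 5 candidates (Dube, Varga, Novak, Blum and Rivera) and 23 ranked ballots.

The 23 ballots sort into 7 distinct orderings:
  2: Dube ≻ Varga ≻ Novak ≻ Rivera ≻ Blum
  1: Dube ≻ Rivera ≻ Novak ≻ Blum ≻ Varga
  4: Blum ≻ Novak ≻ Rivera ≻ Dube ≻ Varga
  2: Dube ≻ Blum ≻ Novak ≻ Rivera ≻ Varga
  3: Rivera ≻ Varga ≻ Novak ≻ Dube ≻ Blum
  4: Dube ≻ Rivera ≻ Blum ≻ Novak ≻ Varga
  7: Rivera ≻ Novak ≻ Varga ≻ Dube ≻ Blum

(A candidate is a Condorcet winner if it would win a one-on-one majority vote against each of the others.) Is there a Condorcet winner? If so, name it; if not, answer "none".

Rivera

Pairwise majorities:
Dube vs Varga: Dube is ranked higher on 2+1+4+2+4 = 13 ballots, Varga on 10. Dube wins 13–10.
Dube vs Novak: Dube preferred on 2+1+2+4 = 9 ballots; Novak wins 14–9.
Dube vs Blum: 19 to 4, Dube.
Dube vs Rivera: 9 to 14, Rivera.
Varga vs Novak: Varga is ranked higher on 2+3 = 5 ballots, Novak on 18. Novak wins 18–5.
Varga vs Blum: 2+3+7 = 12 for Varga, 11 for Blum — Varga by 12–11.
Varga vs Rivera: 2 to 21, Rivera.
Novak vs Blum: 13 to 10, Novak.
Novak vs Rivera: Novak is ranked higher on 2+4+2 = 8 ballots, Rivera on 15. Rivera wins 15–8.
Blum vs Rivera: Blum preferred on 4+2 = 6 ballots; Rivera wins 17–6.
Rivera beats each of Dube, Varga, Novak, Blum — Rivera is the Condorcet winner.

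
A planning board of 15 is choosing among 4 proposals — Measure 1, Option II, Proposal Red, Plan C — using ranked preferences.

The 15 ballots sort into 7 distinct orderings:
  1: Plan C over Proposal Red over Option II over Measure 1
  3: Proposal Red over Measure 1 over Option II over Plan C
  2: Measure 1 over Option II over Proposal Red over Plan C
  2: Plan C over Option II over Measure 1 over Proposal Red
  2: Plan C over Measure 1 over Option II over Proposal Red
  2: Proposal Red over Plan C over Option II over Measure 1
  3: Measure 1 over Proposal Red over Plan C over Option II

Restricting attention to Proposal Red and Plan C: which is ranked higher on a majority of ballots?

Proposal Red

Ballots ranking Proposal Red above Plan C: 3 + 2 + 2 + 3 = 10.
Ballots ranking Plan C above Proposal Red: 15 − 10 = 5.
Proposal Red wins the head-to-head 10–5.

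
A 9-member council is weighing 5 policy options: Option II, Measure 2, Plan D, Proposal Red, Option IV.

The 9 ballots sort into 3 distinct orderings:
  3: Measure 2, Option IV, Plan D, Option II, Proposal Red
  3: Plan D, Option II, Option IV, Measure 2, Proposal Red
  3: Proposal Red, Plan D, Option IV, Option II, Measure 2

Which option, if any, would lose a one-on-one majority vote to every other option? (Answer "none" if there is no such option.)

Pairwise majorities:
Option II vs Measure 2: 3+3 = 6 for Option II, 3 for Measure 2 — Option II by 6–3.
Option II vs Plan D: 0 for Option II, 9 for Plan D — Plan D by 9–0.
Option II vs Proposal Red: Option II, 6–3.
Option II vs Option IV: Option IV, 6–3.
Measure 2 vs Plan D: Measure 2 is ranked higher on 3 ballots, Plan D on 6. Plan D wins 6–3.
Measure 2 vs Proposal Red: Measure 2, 6–3.
Measure 2 vs Option IV: Measure 2 is ranked higher on 3 ballots, Option IV on 6. Option IV wins 6–3.
Plan D vs Proposal Red: 6 to 3, Plan D.
Plan D vs Option IV: Plan D preferred on 3+3 = 6 ballots; Plan D wins 6–3.
Proposal Red–Option IV: Option IV 6–3.
Proposal Red is beaten in every head-to-head and is the Condorcet loser.

Proposal Red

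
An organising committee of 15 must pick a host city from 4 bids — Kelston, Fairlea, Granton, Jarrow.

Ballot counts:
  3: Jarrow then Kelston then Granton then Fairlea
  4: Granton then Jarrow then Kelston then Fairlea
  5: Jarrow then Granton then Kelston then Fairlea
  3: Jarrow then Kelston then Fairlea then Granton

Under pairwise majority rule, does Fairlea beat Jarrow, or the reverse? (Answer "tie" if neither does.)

Jarrow

No ballot ranks Fairlea above Jarrow: 0.
Ballots ranking Jarrow above Fairlea: 15 − 0 = 15.
Jarrow wins the head-to-head 15–0.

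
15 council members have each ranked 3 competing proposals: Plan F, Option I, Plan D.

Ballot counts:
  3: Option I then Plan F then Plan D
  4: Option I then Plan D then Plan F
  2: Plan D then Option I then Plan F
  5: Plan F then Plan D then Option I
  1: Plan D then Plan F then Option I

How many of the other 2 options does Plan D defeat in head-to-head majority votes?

Plan D against each rival (15 council members):
Plan D–Plan F: Plan F 8–7.
Plan D vs Option I: 8 to 7, Plan D.
Plan D beats Option I; loses to Plan F — 1 pairwise win.

1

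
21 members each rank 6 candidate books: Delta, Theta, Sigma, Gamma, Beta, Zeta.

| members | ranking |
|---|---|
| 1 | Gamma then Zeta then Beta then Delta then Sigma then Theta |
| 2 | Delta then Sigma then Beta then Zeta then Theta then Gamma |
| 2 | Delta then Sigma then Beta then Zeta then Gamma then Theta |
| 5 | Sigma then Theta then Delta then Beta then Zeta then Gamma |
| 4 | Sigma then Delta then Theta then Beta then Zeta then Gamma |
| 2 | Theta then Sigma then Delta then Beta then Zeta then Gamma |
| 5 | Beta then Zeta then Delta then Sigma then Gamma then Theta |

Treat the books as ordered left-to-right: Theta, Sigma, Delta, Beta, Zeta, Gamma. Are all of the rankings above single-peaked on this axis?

yes

Axis positions: Theta=1, Sigma=2, Delta=3, Beta=4, Zeta=5, Gamma=6.
Faction 1 (peak Gamma at position 6): ranking walks positions 6-5-4-3-2-1, expanding outward from the peak — single-peaked.
Faction 2 (peak Delta at position 3): ranking walks positions 3-2-4-5-1-6, expanding outward from the peak — single-peaked.
Faction 3 (peak Delta at position 3): ranking walks positions 3-2-4-5-6-1, expanding outward from the peak — single-peaked.
Faction 4 (peak Sigma at position 2): ranking walks positions 2-1-3-4-5-6, expanding outward from the peak — single-peaked.
Faction 5 (peak Sigma at position 2): ranking walks positions 2-3-1-4-5-6, expanding outward from the peak — single-peaked.
Faction 6 (peak Theta at position 1): ranking walks positions 1-2-3-4-5-6, expanding outward from the peak — single-peaked.
Faction 7 (peak Beta at position 4): ranking walks positions 4-5-3-2-6-1, expanding outward from the peak — single-peaked.
Every ranking is single-peaked on this axis.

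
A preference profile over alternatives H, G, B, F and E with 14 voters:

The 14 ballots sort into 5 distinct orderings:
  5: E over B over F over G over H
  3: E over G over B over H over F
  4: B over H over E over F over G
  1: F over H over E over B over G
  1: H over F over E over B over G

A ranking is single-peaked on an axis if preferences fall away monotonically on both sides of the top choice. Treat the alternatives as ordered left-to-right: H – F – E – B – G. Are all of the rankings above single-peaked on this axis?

Axis positions: H=1, F=2, E=3, B=4, G=5.
Ballot type 1 (peak E at position 3): ranking walks positions 3-4-2-5-1, expanding outward from the peak — single-peaked.
Ballot type 2: ranking walks positions 3-5-4-1-2; G is ranked above B even though B lies between G and the peak E on the axis — preferences dip and rise again. Not single-peaked.
Ballot type 3: ranking walks positions 4-1-3-2-5; H is ranked above E even though E lies between H and the peak B on the axis — preferences dip and rise again. Not single-peaked.
Ballot type 4 (peak F at position 2): ranking walks positions 2-1-3-4-5, expanding outward from the peak — single-peaked.
Ballot type 5 (peak H at position 1): ranking walks positions 1-2-3-4-5, expanding outward from the peak — single-peaked.
Ballot type 2 violates single-peakedness, so the profile is not single-peaked on this axis.

no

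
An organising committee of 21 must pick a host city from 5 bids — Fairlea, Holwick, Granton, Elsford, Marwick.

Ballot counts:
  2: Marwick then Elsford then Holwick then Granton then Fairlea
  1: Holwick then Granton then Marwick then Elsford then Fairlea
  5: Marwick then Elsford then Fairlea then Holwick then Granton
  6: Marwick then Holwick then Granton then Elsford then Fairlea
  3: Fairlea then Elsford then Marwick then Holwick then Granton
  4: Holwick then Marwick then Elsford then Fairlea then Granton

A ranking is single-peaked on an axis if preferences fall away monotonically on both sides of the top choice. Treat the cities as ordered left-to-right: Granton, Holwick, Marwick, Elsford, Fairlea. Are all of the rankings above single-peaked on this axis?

yes

Axis positions: Granton=1, Holwick=2, Marwick=3, Elsford=4, Fairlea=5.
Type 1 (peak Marwick at position 3): ranking walks positions 3-4-2-1-5, expanding outward from the peak — single-peaked.
Type 2 (peak Holwick at position 2): ranking walks positions 2-1-3-4-5, expanding outward from the peak — single-peaked.
Type 3 (peak Marwick at position 3): ranking walks positions 3-4-5-2-1, expanding outward from the peak — single-peaked.
Type 4 (peak Marwick at position 3): ranking walks positions 3-2-1-4-5, expanding outward from the peak — single-peaked.
Type 5 (peak Fairlea at position 5): ranking walks positions 5-4-3-2-1, expanding outward from the peak — single-peaked.
Type 6 (peak Holwick at position 2): ranking walks positions 2-3-4-5-1, expanding outward from the peak — single-peaked.
Every ranking is single-peaked on this axis.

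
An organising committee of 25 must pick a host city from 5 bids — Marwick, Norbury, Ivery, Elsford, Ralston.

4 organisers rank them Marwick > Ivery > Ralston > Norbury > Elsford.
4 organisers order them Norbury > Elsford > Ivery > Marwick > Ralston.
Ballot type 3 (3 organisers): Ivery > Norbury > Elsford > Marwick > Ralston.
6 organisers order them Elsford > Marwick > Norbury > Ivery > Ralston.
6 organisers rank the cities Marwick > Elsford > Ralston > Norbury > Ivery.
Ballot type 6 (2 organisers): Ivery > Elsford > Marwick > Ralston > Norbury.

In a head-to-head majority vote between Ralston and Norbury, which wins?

Ballots ranking Ralston above Norbury: 4 + 6 + 2 = 12.
Ballots ranking Norbury above Ralston: 25 − 12 = 13.
Norbury wins the head-to-head 13–12.

Norbury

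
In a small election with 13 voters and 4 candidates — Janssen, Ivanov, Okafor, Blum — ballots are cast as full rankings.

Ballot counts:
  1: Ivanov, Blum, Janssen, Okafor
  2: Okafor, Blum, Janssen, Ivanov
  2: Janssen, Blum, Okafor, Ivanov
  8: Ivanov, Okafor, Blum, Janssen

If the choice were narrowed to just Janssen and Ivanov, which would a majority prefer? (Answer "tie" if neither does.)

Ivanov

Ballots ranking Janssen above Ivanov: 2 + 2 = 4.
Ballots ranking Ivanov above Janssen: 13 − 4 = 9.
Ivanov wins the head-to-head 9–4.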